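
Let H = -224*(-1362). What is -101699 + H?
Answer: 203389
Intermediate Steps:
H = 305088
-101699 + H = -101699 + 305088 = 203389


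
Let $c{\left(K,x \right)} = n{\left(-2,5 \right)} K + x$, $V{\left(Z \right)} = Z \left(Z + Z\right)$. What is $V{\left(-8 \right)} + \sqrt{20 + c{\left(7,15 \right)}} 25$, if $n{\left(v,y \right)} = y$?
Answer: $128 + 25 \sqrt{70} \approx 337.17$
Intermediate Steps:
$V{\left(Z \right)} = 2 Z^{2}$ ($V{\left(Z \right)} = Z 2 Z = 2 Z^{2}$)
$c{\left(K,x \right)} = x + 5 K$ ($c{\left(K,x \right)} = 5 K + x = x + 5 K$)
$V{\left(-8 \right)} + \sqrt{20 + c{\left(7,15 \right)}} 25 = 2 \left(-8\right)^{2} + \sqrt{20 + \left(15 + 5 \cdot 7\right)} 25 = 2 \cdot 64 + \sqrt{20 + \left(15 + 35\right)} 25 = 128 + \sqrt{20 + 50} \cdot 25 = 128 + \sqrt{70} \cdot 25 = 128 + 25 \sqrt{70}$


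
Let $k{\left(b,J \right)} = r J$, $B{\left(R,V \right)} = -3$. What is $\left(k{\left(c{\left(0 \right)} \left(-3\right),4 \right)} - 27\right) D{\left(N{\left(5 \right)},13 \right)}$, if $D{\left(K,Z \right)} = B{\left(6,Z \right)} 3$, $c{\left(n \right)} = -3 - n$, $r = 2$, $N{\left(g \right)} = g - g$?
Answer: $171$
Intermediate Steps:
$N{\left(g \right)} = 0$
$k{\left(b,J \right)} = 2 J$
$D{\left(K,Z \right)} = -9$ ($D{\left(K,Z \right)} = \left(-3\right) 3 = -9$)
$\left(k{\left(c{\left(0 \right)} \left(-3\right),4 \right)} - 27\right) D{\left(N{\left(5 \right)},13 \right)} = \left(2 \cdot 4 - 27\right) \left(-9\right) = \left(8 - 27\right) \left(-9\right) = \left(-19\right) \left(-9\right) = 171$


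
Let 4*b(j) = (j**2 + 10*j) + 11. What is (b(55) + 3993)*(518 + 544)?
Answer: 5192649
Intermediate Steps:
b(j) = 11/4 + j**2/4 + 5*j/2 (b(j) = ((j**2 + 10*j) + 11)/4 = (11 + j**2 + 10*j)/4 = 11/4 + j**2/4 + 5*j/2)
(b(55) + 3993)*(518 + 544) = ((11/4 + (1/4)*55**2 + (5/2)*55) + 3993)*(518 + 544) = ((11/4 + (1/4)*3025 + 275/2) + 3993)*1062 = ((11/4 + 3025/4 + 275/2) + 3993)*1062 = (1793/2 + 3993)*1062 = (9779/2)*1062 = 5192649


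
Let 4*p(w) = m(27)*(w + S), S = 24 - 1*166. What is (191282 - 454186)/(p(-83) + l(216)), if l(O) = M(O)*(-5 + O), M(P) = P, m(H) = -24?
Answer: -131452/23463 ≈ -5.6025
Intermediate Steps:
S = -142 (S = 24 - 166 = -142)
p(w) = 852 - 6*w (p(w) = (-24*(w - 142))/4 = (-24*(-142 + w))/4 = (3408 - 24*w)/4 = 852 - 6*w)
l(O) = O*(-5 + O)
(191282 - 454186)/(p(-83) + l(216)) = (191282 - 454186)/((852 - 6*(-83)) + 216*(-5 + 216)) = -262904/((852 + 498) + 216*211) = -262904/(1350 + 45576) = -262904/46926 = -262904*1/46926 = -131452/23463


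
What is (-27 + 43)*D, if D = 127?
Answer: 2032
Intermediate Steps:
(-27 + 43)*D = (-27 + 43)*127 = 16*127 = 2032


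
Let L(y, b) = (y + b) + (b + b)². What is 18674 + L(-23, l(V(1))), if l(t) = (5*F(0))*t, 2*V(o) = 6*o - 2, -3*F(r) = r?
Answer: 18651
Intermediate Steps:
F(r) = -r/3
V(o) = -1 + 3*o (V(o) = (6*o - 2)/2 = (-2 + 6*o)/2 = -1 + 3*o)
l(t) = 0 (l(t) = (5*(-⅓*0))*t = (5*0)*t = 0*t = 0)
L(y, b) = b + y + 4*b² (L(y, b) = (b + y) + (2*b)² = (b + y) + 4*b² = b + y + 4*b²)
18674 + L(-23, l(V(1))) = 18674 + (0 - 23 + 4*0²) = 18674 + (0 - 23 + 4*0) = 18674 + (0 - 23 + 0) = 18674 - 23 = 18651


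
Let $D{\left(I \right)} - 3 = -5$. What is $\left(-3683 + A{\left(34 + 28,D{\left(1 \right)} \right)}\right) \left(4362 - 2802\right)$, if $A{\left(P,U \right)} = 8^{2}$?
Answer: $-5645640$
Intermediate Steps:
$D{\left(I \right)} = -2$ ($D{\left(I \right)} = 3 - 5 = -2$)
$A{\left(P,U \right)} = 64$
$\left(-3683 + A{\left(34 + 28,D{\left(1 \right)} \right)}\right) \left(4362 - 2802\right) = \left(-3683 + 64\right) \left(4362 - 2802\right) = \left(-3619\right) 1560 = -5645640$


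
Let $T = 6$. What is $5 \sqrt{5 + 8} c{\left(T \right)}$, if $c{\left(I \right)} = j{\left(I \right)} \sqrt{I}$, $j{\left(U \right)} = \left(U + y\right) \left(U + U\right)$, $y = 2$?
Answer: $480 \sqrt{78} \approx 4239.2$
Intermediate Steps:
$j{\left(U \right)} = 2 U \left(2 + U\right)$ ($j{\left(U \right)} = \left(U + 2\right) \left(U + U\right) = \left(2 + U\right) 2 U = 2 U \left(2 + U\right)$)
$c{\left(I \right)} = 2 I^{\frac{3}{2}} \left(2 + I\right)$ ($c{\left(I \right)} = 2 I \left(2 + I\right) \sqrt{I} = 2 I^{\frac{3}{2}} \left(2 + I\right)$)
$5 \sqrt{5 + 8} c{\left(T \right)} = 5 \sqrt{5 + 8} \cdot 2 \cdot 6^{\frac{3}{2}} \left(2 + 6\right) = 5 \sqrt{13} \cdot 2 \cdot 6 \sqrt{6} \cdot 8 = 5 \sqrt{13} \cdot 96 \sqrt{6} = 480 \sqrt{78}$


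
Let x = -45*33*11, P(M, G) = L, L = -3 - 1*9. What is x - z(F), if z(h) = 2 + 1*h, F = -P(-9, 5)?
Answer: -16349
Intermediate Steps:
L = -12 (L = -3 - 9 = -12)
P(M, G) = -12
F = 12 (F = -1*(-12) = 12)
z(h) = 2 + h
x = -16335 (x = -1485*11 = -16335)
x - z(F) = -16335 - (2 + 12) = -16335 - 1*14 = -16335 - 14 = -16349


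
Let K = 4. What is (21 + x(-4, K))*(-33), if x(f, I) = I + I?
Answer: -957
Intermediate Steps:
x(f, I) = 2*I
(21 + x(-4, K))*(-33) = (21 + 2*4)*(-33) = (21 + 8)*(-33) = 29*(-33) = -957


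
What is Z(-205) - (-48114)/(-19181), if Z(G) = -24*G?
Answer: 94322406/19181 ≈ 4917.5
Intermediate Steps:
Z(-205) - (-48114)/(-19181) = -24*(-205) - (-48114)/(-19181) = 4920 - (-48114)*(-1)/19181 = 4920 - 1*48114/19181 = 4920 - 48114/19181 = 94322406/19181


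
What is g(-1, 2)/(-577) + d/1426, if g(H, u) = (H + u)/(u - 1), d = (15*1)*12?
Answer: 51217/411401 ≈ 0.12449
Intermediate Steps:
d = 180 (d = 15*12 = 180)
g(H, u) = (H + u)/(-1 + u)
g(-1, 2)/(-577) + d/1426 = ((-1 + 2)/(-1 + 2))/(-577) + 180/1426 = (1/1)*(-1/577) + 180*(1/1426) = (1*1)*(-1/577) + 90/713 = 1*(-1/577) + 90/713 = -1/577 + 90/713 = 51217/411401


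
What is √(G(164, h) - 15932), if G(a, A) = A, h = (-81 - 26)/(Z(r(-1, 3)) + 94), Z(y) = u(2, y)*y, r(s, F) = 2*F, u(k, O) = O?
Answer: I*√269264710/130 ≈ 126.23*I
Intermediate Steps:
Z(y) = y² (Z(y) = y*y = y²)
h = -107/130 (h = (-81 - 26)/((2*3)² + 94) = -107/(6² + 94) = -107/(36 + 94) = -107/130 ≈ -0.82308)
√(G(164, h) - 15932) = √(-107/130 - 15932) = √(-2071267/130) = I*√269264710/130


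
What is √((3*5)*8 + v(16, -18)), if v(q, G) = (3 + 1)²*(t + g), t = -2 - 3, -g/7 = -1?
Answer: 2*√38 ≈ 12.329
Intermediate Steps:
g = 7 (g = -7*(-1) = 7)
t = -5
v(q, G) = 32 (v(q, G) = (3 + 1)²*(-5 + 7) = 4²*2 = 16*2 = 32)
√((3*5)*8 + v(16, -18)) = √((3*5)*8 + 32) = √(15*8 + 32) = √(120 + 32) = √152 = 2*√38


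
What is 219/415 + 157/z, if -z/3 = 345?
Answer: 32302/85905 ≈ 0.37602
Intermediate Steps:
z = -1035 (z = -3*345 = -1035)
219/415 + 157/z = 219/415 + 157/(-1035) = 219*(1/415) + 157*(-1/1035) = 219/415 - 157/1035 = 32302/85905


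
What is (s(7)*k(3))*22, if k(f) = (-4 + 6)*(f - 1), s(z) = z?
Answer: 616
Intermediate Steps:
k(f) = -2 + 2*f (k(f) = 2*(-1 + f) = -2 + 2*f)
(s(7)*k(3))*22 = (7*(-2 + 2*3))*22 = (7*(-2 + 6))*22 = (7*4)*22 = 28*22 = 616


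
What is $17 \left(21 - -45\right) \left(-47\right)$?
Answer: $-52734$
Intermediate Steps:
$17 \left(21 - -45\right) \left(-47\right) = 17 \left(21 + 45\right) \left(-47\right) = 17 \cdot 66 \left(-47\right) = 1122 \left(-47\right) = -52734$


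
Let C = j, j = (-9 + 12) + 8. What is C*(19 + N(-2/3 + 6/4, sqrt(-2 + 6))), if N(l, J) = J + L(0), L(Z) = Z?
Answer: 231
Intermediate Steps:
N(l, J) = J (N(l, J) = J + 0 = J)
j = 11 (j = 3 + 8 = 11)
C = 11
C*(19 + N(-2/3 + 6/4, sqrt(-2 + 6))) = 11*(19 + sqrt(-2 + 6)) = 11*(19 + sqrt(4)) = 11*(19 + 2) = 11*21 = 231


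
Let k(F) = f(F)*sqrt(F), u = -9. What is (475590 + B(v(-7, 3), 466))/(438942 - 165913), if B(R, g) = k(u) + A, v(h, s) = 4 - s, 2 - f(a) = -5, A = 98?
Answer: 475688/273029 + 21*I/273029 ≈ 1.7423 + 7.6915e-5*I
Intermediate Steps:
f(a) = 7 (f(a) = 2 - 1*(-5) = 2 + 5 = 7)
k(F) = 7*sqrt(F)
B(R, g) = 98 + 21*I (B(R, g) = 7*sqrt(-9) + 98 = 7*(3*I) + 98 = 21*I + 98 = 98 + 21*I)
(475590 + B(v(-7, 3), 466))/(438942 - 165913) = (475590 + (98 + 21*I))/(438942 - 165913) = (475688 + 21*I)/273029 = (475688 + 21*I)*(1/273029) = 475688/273029 + 21*I/273029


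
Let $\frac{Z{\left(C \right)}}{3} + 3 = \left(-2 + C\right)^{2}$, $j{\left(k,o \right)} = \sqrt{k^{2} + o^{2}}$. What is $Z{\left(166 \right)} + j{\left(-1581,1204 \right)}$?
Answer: $80679 + \sqrt{3949177} \approx 82666.0$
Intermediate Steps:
$Z{\left(C \right)} = -9 + 3 \left(-2 + C\right)^{2}$
$Z{\left(166 \right)} + j{\left(-1581,1204 \right)} = \left(-9 + 3 \left(-2 + 166\right)^{2}\right) + \sqrt{\left(-1581\right)^{2} + 1204^{2}} = \left(-9 + 3 \cdot 164^{2}\right) + \sqrt{2499561 + 1449616} = \left(-9 + 3 \cdot 26896\right) + \sqrt{3949177} = \left(-9 + 80688\right) + \sqrt{3949177} = 80679 + \sqrt{3949177}$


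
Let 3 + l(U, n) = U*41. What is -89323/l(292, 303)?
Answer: -89323/11969 ≈ -7.4629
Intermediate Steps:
l(U, n) = -3 + 41*U (l(U, n) = -3 + U*41 = -3 + 41*U)
-89323/l(292, 303) = -89323/(-3 + 41*292) = -89323/(-3 + 11972) = -89323/11969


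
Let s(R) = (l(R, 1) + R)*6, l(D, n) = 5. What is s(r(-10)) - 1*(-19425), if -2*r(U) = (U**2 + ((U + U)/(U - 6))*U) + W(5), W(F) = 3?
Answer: 38367/2 ≈ 19184.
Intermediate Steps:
r(U) = -3/2 - U**2/2 - U**2/(-6 + U) (r(U) = -((U**2 + ((U + U)/(U - 6))*U) + 3)/2 = -((U**2 + ((2*U)/(-6 + U))*U) + 3)/2 = -((U**2 + (2*U/(-6 + U))*U) + 3)/2 = -((U**2 + 2*U**2/(-6 + U)) + 3)/2 = -(3 + U**2 + 2*U**2/(-6 + U))/2 = -3/2 - U**2/2 - U**2/(-6 + U))
s(R) = 30 + 6*R (s(R) = (5 + R)*6 = 30 + 6*R)
s(r(-10)) - 1*(-19425) = (30 + 6*((18 - 1*(-10)**3 - 3*(-10) + 4*(-10)**2)/(2*(-6 - 10)))) - 1*(-19425) = (30 + 6*((1/2)*(18 - 1*(-1000) + 30 + 4*100)/(-16))) + 19425 = (30 + 6*((1/2)*(-1/16)*(18 + 1000 + 30 + 400))) + 19425 = (30 + 6*((1/2)*(-1/16)*1448)) + 19425 = (30 + 6*(-181/4)) + 19425 = (30 - 543/2) + 19425 = -483/2 + 19425 = 38367/2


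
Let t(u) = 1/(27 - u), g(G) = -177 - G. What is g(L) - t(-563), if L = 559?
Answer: -434241/590 ≈ -736.00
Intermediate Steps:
g(L) - t(-563) = (-177 - 1*559) - (-1)/(-27 - 563) = (-177 - 559) - (-1)/(-590) = -736 - (-1)*(-1)/590 = -736 - 1*1/590 = -736 - 1/590 = -434241/590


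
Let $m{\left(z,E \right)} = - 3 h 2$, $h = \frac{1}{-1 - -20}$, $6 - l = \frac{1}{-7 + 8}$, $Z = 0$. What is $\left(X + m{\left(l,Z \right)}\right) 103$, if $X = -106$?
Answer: $- \frac{208060}{19} \approx -10951.0$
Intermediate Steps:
$l = 5$ ($l = 6 - \frac{1}{-7 + 8} = 6 - 1^{-1} = 6 - 1 = 5$)
$h = \frac{1}{19}$ ($h = \frac{1}{-1 + 20} = \frac{1}{19} \approx 0.052632$)
$m{\left(z,E \right)} = - \frac{6}{19}$ ($m{\left(z,E \right)} = \left(-3\right) \frac{1}{19} \cdot 2 = \left(- \frac{3}{19}\right) 2 = - \frac{6}{19}$)
$\left(X + m{\left(l,Z \right)}\right) 103 = \left(-106 - \frac{6}{19}\right) 103 = \left(- \frac{2020}{19}\right) 103 = - \frac{208060}{19}$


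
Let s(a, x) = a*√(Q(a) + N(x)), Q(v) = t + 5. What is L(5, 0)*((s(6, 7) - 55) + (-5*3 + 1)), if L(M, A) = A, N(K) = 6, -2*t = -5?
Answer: 0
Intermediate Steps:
t = 5/2 (t = -½*(-5) = 5/2 ≈ 2.5000)
Q(v) = 15/2 (Q(v) = 5/2 + 5 = 15/2)
s(a, x) = 3*a*√6/2 (s(a, x) = a*√(15/2 + 6) = a*√(27/2) = a*(3*√6/2) = 3*a*√6/2)
L(5, 0)*((s(6, 7) - 55) + (-5*3 + 1)) = 0*(((3/2)*6*√6 - 55) + (-5*3 + 1)) = 0*((9*√6 - 55) + (-15 + 1)) = 0*((-55 + 9*√6) - 14) = 0*(-69 + 9*√6) = 0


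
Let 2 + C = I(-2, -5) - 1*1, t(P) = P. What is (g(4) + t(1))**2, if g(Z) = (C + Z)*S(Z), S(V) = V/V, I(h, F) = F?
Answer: 9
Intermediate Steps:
S(V) = 1
C = -8 (C = -2 + (-5 - 1*1) = -2 + (-5 - 1) = -2 - 6 = -8)
g(Z) = -8 + Z (g(Z) = (-8 + Z)*1 = -8 + Z)
(g(4) + t(1))**2 = ((-8 + 4) + 1)**2 = (-4 + 1)**2 = (-3)**2 = 9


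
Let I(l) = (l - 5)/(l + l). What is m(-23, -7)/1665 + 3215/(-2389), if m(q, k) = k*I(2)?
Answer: -7120577/5303580 ≈ -1.3426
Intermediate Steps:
I(l) = (-5 + l)/(2*l) (I(l) = (-5 + l)/((2*l)) = (-5 + l)*(1/(2*l)) = (-5 + l)/(2*l))
m(q, k) = -3*k/4 (m(q, k) = k*((½)*(-5 + 2)/2) = k*((½)*(½)*(-3)) = k*(-¾) = -3*k/4)
m(-23, -7)/1665 + 3215/(-2389) = -¾*(-7)/1665 + 3215/(-2389) = (21/4)*(1/1665) + 3215*(-1/2389) = 7/2220 - 3215/2389 = -7120577/5303580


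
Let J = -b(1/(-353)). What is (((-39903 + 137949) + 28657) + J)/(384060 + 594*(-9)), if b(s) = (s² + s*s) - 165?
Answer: 7904447305/23595586413 ≈ 0.33500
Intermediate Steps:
b(s) = -165 + 2*s² (b(s) = (s² + s²) - 165 = 2*s² - 165 = -165 + 2*s²)
J = 20560483/124609 (J = -(-165 + 2*(1/(-353))²) = -(-165 + 2*(-1/353)²) = -(-165 + 2*(1/124609)) = -(-165 + 2/124609) = -1*(-20560483/124609) = 20560483/124609 ≈ 165.00)
(((-39903 + 137949) + 28657) + J)/(384060 + 594*(-9)) = (((-39903 + 137949) + 28657) + 20560483/124609)/(384060 + 594*(-9)) = ((98046 + 28657) + 20560483/124609)/(384060 - 5346) = (126703 + 20560483/124609)/378714 = (15808894610/124609)*(1/378714) = 7904447305/23595586413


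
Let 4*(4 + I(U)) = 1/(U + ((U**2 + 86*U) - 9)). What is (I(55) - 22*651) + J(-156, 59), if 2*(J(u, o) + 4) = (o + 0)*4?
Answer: -443471247/31204 ≈ -14212.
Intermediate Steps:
J(u, o) = -4 + 2*o (J(u, o) = -4 + ((o + 0)*4)/2 = -4 + (o*4)/2 = -4 + (4*o)/2 = -4 + 2*o)
I(U) = -4 + 1/(4*(-9 + U**2 + 87*U)) (I(U) = -4 + 1/(4*(U + ((U**2 + 86*U) - 9))) = -4 + 1/(4*(U + (-9 + U**2 + 86*U))) = -4 + 1/(4*(-9 + U**2 + 87*U)))
(I(55) - 22*651) + J(-156, 59) = ((145 - 1392*55 - 16*55**2)/(4*(-9 + 55**2 + 87*55)) - 22*651) + (-4 + 2*59) = ((145 - 76560 - 16*3025)/(4*(-9 + 3025 + 4785)) - 14322) + (-4 + 118) = ((1/4)*(145 - 76560 - 48400)/7801 - 14322) + 114 = ((1/4)*(1/7801)*(-124815) - 14322) + 114 = (-124815/31204 - 14322) + 114 = -447028503/31204 + 114 = -443471247/31204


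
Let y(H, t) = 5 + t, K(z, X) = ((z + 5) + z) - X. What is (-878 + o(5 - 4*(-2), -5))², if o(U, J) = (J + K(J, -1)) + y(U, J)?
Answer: 786769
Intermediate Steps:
K(z, X) = 5 - X + 2*z (K(z, X) = ((5 + z) + z) - X = (5 + 2*z) - X = 5 - X + 2*z)
o(U, J) = 11 + 4*J (o(U, J) = (J + (5 - 1*(-1) + 2*J)) + (5 + J) = (J + (5 + 1 + 2*J)) + (5 + J) = (J + (6 + 2*J)) + (5 + J) = (6 + 3*J) + (5 + J) = 11 + 4*J)
(-878 + o(5 - 4*(-2), -5))² = (-878 + (11 + 4*(-5)))² = (-878 + (11 - 20))² = (-878 - 9)² = (-887)² = 786769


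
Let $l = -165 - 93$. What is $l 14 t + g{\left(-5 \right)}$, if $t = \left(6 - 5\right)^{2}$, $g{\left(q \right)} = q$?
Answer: $-3617$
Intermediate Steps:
$l = -258$
$t = 1$ ($t = 1^{2} = 1$)
$l 14 t + g{\left(-5 \right)} = - 258 \cdot 14 \cdot 1 - 5 = \left(-258\right) 14 - 5 = -3612 - 5 = -3617$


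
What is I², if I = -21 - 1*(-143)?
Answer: 14884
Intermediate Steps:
I = 122 (I = -21 + 143 = 122)
I² = 122² = 14884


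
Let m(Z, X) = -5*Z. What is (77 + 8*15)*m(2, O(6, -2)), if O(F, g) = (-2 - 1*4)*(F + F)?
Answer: -1970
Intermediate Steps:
O(F, g) = -12*F (O(F, g) = (-2 - 4)*(2*F) = -12*F)
(77 + 8*15)*m(2, O(6, -2)) = (77 + 8*15)*(-5*2) = (77 + 120)*(-10) = 197*(-10) = -1970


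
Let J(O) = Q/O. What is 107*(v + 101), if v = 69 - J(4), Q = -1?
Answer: 72867/4 ≈ 18217.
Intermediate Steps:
J(O) = -1/O
v = 277/4 (v = 69 - (-1)/4 = 69 - 1*(-¼) = 69 + ¼ = 277/4 ≈ 69.250)
107*(v + 101) = 107*(277/4 + 101) = 107*(681/4) = 72867/4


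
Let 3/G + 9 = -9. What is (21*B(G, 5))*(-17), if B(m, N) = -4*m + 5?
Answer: -2023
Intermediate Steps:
G = -1/6 (G = 3/(-9 - 9) = 3/(-18) = 3*(-1/18) = -1/6 ≈ -0.16667)
B(m, N) = 5 - 4*m
(21*B(G, 5))*(-17) = (21*(5 - 4*(-1/6)))*(-17) = (21*(5 + 2/3))*(-17) = (21*(17/3))*(-17) = 119*(-17) = -2023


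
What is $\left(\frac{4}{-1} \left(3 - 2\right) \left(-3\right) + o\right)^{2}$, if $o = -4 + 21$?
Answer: $841$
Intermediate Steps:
$o = 17$
$\left(\frac{4}{-1} \left(3 - 2\right) \left(-3\right) + o\right)^{2} = \left(\frac{4}{-1} \left(3 - 2\right) \left(-3\right) + 17\right)^{2} = \left(4 \left(-1\right) 1 \left(-3\right) + 17\right)^{2} = \left(\left(-4\right) 1 \left(-3\right) + 17\right)^{2} = \left(\left(-4\right) \left(-3\right) + 17\right)^{2} = \left(12 + 17\right)^{2} = 29^{2} = 841$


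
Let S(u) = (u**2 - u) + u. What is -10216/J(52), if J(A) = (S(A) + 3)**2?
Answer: -10216/7327849 ≈ -0.0013941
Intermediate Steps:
S(u) = u**2
J(A) = (3 + A**2)**2 (J(A) = (A**2 + 3)**2 = (3 + A**2)**2)
-10216/J(52) = -10216/(3 + 52**2)**2 = -10216/(3 + 2704)**2 = -10216/(2707**2) = -10216/7327849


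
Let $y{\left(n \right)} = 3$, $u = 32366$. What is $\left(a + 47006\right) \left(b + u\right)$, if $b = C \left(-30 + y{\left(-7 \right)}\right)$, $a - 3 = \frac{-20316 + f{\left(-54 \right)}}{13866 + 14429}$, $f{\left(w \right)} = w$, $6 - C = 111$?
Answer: $\frac{9364164986257}{5659} \approx 1.6547 \cdot 10^{9}$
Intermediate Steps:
$C = -105$ ($C = 6 - 111 = -105$)
$a = \frac{12903}{5659}$ ($a = 3 + \frac{-20316 - 54}{13866 + 14429} = 3 - \frac{20370}{28295} = 3 - \frac{4074}{5659} = \frac{12903}{5659} \approx 2.2801$)
$b = 2835$ ($b = - 105 \left(-30 + 3\right) = \left(-105\right) \left(-27\right) = 2835$)
$\left(a + 47006\right) \left(b + u\right) = \left(\frac{12903}{5659} + 47006\right) \left(2835 + 32366\right) = \frac{266019857}{5659} \cdot 35201 = \frac{9364164986257}{5659}$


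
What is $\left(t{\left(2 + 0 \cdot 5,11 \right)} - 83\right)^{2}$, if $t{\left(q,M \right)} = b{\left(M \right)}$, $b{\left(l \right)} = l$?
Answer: $5184$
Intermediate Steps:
$t{\left(q,M \right)} = M$
$\left(t{\left(2 + 0 \cdot 5,11 \right)} - 83\right)^{2} = \left(11 - 83\right)^{2} = \left(-72\right)^{2} = 5184$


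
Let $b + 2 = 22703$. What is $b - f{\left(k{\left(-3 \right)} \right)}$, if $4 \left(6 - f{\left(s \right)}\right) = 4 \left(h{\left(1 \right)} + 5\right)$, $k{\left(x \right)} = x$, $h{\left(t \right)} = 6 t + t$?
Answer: $22707$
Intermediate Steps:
$b = 22701$ ($b = -2 + 22703 = 22701$)
$h{\left(t \right)} = 7 t$
$f{\left(s \right)} = -6$ ($f{\left(s \right)} = 6 - \frac{4 \left(7 \cdot 1 + 5\right)}{4} = 6 - \frac{4 \left(7 + 5\right)}{4} = 6 - \frac{4 \cdot 12}{4} = 6 - 12 = -6$)
$b - f{\left(k{\left(-3 \right)} \right)} = 22701 - -6 = 22701 + 6 = 22707$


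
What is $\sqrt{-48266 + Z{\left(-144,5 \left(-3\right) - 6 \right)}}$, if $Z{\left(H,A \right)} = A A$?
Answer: $5 i \sqrt{1913} \approx 218.69 i$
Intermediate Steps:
$Z{\left(H,A \right)} = A^{2}$
$\sqrt{-48266 + Z{\left(-144,5 \left(-3\right) - 6 \right)}} = \sqrt{-48266 + \left(5 \left(-3\right) - 6\right)^{2}} = \sqrt{-48266 + \left(-15 - 6\right)^{2}} = \sqrt{-48266 + \left(-21\right)^{2}} = \sqrt{-48266 + 441} = \sqrt{-47825} = 5 i \sqrt{1913}$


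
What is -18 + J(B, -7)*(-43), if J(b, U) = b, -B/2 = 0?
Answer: -18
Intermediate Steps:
B = 0 (B = -2*0 = 0)
-18 + J(B, -7)*(-43) = -18 + 0*(-43) = -18 + 0 = -18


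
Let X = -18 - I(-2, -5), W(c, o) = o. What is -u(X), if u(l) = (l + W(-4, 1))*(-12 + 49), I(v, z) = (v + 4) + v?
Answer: 629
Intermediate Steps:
I(v, z) = 4 + 2*v (I(v, z) = (4 + v) + v = 4 + 2*v)
X = -18 (X = -18 - (4 + 2*(-2)) = -18 - (4 - 4) = -18 - 1*0 = -18 + 0 = -18)
u(l) = 37 + 37*l (u(l) = (l + 1)*(-12 + 49) = (1 + l)*37 = 37 + 37*l)
-u(X) = -(37 + 37*(-18)) = -(37 - 666) = -1*(-629) = 629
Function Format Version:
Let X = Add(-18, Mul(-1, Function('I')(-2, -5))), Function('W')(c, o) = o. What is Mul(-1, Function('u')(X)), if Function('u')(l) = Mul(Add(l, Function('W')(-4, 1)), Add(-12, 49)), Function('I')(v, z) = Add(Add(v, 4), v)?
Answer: 629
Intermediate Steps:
Function('I')(v, z) = Add(4, Mul(2, v)) (Function('I')(v, z) = Add(Add(4, v), v) = Add(4, Mul(2, v)))
X = -18 (X = Add(-18, Mul(-1, Add(4, Mul(2, -2)))) = Add(-18, Mul(-1, Add(4, -4))) = Add(-18, Mul(-1, 0)) = Add(-18, 0) = -18)
Function('u')(l) = Add(37, Mul(37, l)) (Function('u')(l) = Mul(Add(l, 1), Add(-12, 49)) = Mul(Add(1, l), 37) = Add(37, Mul(37, l)))
Mul(-1, Function('u')(X)) = Mul(-1, Add(37, Mul(37, -18))) = Mul(-1, Add(37, -666)) = Mul(-1, -629) = 629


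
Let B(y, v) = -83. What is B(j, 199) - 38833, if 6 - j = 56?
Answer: -38916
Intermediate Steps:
j = -50 (j = 6 - 1*56 = 6 - 56 = -50)
B(j, 199) - 38833 = -83 - 38833 = -38916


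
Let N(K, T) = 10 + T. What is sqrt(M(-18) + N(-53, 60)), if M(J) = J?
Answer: 2*sqrt(13) ≈ 7.2111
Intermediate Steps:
sqrt(M(-18) + N(-53, 60)) = sqrt(-18 + (10 + 60)) = sqrt(-18 + 70) = sqrt(52) = 2*sqrt(13)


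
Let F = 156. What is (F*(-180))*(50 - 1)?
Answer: -1375920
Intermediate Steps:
(F*(-180))*(50 - 1) = (156*(-180))*(50 - 1) = -28080*49 = -1375920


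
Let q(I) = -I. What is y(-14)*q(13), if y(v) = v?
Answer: 182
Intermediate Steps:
y(-14)*q(13) = -(-14)*13 = -14*(-13) = 182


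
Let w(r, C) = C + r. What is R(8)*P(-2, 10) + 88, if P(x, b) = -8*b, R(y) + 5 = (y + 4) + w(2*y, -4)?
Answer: -1432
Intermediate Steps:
R(y) = -5 + 3*y (R(y) = -5 + ((y + 4) + (-4 + 2*y)) = -5 + ((4 + y) + (-4 + 2*y)) = -5 + 3*y)
R(8)*P(-2, 10) + 88 = (-5 + 3*8)*(-8*10) + 88 = (-5 + 24)*(-80) + 88 = 19*(-80) + 88 = -1520 + 88 = -1432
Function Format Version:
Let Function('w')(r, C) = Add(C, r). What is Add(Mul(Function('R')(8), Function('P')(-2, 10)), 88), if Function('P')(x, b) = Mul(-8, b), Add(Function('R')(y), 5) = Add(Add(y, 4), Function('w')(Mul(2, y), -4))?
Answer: -1432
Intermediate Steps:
Function('R')(y) = Add(-5, Mul(3, y)) (Function('R')(y) = Add(-5, Add(Add(y, 4), Add(-4, Mul(2, y)))) = Add(-5, Add(Add(4, y), Add(-4, Mul(2, y)))) = Add(-5, Mul(3, y)))
Add(Mul(Function('R')(8), Function('P')(-2, 10)), 88) = Add(Mul(Add(-5, Mul(3, 8)), Mul(-8, 10)), 88) = Add(Mul(Add(-5, 24), -80), 88) = Add(Mul(19, -80), 88) = Add(-1520, 88) = -1432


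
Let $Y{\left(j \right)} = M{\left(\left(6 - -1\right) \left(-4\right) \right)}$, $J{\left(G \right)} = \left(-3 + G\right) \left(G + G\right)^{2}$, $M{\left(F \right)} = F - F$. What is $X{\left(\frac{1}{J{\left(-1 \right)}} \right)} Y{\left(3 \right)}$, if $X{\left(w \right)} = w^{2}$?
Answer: $0$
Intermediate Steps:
$M{\left(F \right)} = 0$
$J{\left(G \right)} = 4 G^{2} \left(-3 + G\right)$ ($J{\left(G \right)} = \left(-3 + G\right) \left(2 G\right)^{2} = \left(-3 + G\right) 4 G^{2} = 4 G^{2} \left(-3 + G\right)$)
$Y{\left(j \right)} = 0$
$X{\left(\frac{1}{J{\left(-1 \right)}} \right)} Y{\left(3 \right)} = \left(\frac{1}{4 \left(-1\right)^{2} \left(-3 - 1\right)}\right)^{2} \cdot 0 = \left(\frac{1}{4 \cdot 1 \left(-4\right)}\right)^{2} \cdot 0 = \left(\frac{1}{-16}\right)^{2} \cdot 0 = \left(- \frac{1}{16}\right)^{2} \cdot 0 = \frac{1}{256} \cdot 0 = 0$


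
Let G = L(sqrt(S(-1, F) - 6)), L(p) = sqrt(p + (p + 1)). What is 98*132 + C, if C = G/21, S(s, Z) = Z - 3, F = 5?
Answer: 12936 + sqrt(1 + 4*I)/21 ≈ 12936.0 + 0.059506*I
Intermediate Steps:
S(s, Z) = -3 + Z
L(p) = sqrt(1 + 2*p) (L(p) = sqrt(p + (1 + p)) = sqrt(1 + 2*p))
G = sqrt(1 + 4*I) (G = sqrt(1 + 2*sqrt((-3 + 5) - 6)) = sqrt(1 + 2*sqrt(2 - 6)) = sqrt(1 + 2*sqrt(-4)) = sqrt(1 + 2*(2*I)) = sqrt(1 + 4*I) ≈ 1.6005 + 1.2496*I)
C = sqrt(1 + 4*I)/21 ≈ 0.076214 + 0.059506*I
98*132 + C = 98*132 + sqrt(1 + 4*I)/21 = 12936 + sqrt(1 + 4*I)/21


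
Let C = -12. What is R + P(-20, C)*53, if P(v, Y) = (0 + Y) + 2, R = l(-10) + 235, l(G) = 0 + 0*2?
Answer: -295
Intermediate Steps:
l(G) = 0 (l(G) = 0 + 0 = 0)
R = 235 (R = 0 + 235 = 235)
P(v, Y) = 2 + Y (P(v, Y) = Y + 2 = 2 + Y)
R + P(-20, C)*53 = 235 + (2 - 12)*53 = 235 - 10*53 = 235 - 530 = -295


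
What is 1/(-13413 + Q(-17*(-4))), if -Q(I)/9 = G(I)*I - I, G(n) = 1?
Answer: -1/13413 ≈ -7.4555e-5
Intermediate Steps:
Q(I) = 0 (Q(I) = -9*(1*I - I) = -9*(I - I) = -9*0 = 0)
1/(-13413 + Q(-17*(-4))) = 1/(-13413 + 0) = 1/(-13413) = -1/13413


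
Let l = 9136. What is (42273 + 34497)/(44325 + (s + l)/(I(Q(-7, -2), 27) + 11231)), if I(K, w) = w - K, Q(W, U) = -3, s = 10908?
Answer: 864506970/499163869 ≈ 1.7319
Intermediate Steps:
(42273 + 34497)/(44325 + (s + l)/(I(Q(-7, -2), 27) + 11231)) = (42273 + 34497)/(44325 + (10908 + 9136)/((27 - 1*(-3)) + 11231)) = 76770/(44325 + 20044/((27 + 3) + 11231)) = 76770/(44325 + 20044/(30 + 11231)) = 76770/(44325 + 20044/11261) = 76770/(499163869/11261) = 76770*(11261/499163869) = 864506970/499163869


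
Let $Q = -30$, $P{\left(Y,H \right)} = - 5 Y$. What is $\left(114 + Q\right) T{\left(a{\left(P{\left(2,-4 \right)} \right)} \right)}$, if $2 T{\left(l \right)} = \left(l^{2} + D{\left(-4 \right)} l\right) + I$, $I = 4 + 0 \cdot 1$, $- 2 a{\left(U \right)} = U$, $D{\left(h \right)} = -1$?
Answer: $1008$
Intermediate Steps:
$a{\left(U \right)} = - \frac{U}{2}$
$I = 4$ ($I = 4 + 0 = 4$)
$T{\left(l \right)} = 2 + \frac{l^{2}}{2} - \frac{l}{2}$ ($T{\left(l \right)} = \frac{\left(l^{2} - l\right) + 4}{2} = \frac{4 + l^{2} - l}{2} = 2 + \frac{l^{2}}{2} - \frac{l}{2}$)
$\left(114 + Q\right) T{\left(a{\left(P{\left(2,-4 \right)} \right)} \right)} = \left(114 - 30\right) \left(2 + \frac{\left(- \frac{\left(-5\right) 2}{2}\right)^{2}}{2} - \frac{\left(- \frac{1}{2}\right) \left(\left(-5\right) 2\right)}{2}\right) = 84 \left(2 + \frac{\left(\left(- \frac{1}{2}\right) \left(-10\right)\right)^{2}}{2} - \frac{\left(- \frac{1}{2}\right) \left(-10\right)}{2}\right) = 84 \left(2 + \frac{5^{2}}{2} - \frac{5}{2}\right) = 84 \left(2 + \frac{1}{2} \cdot 25 - \frac{5}{2}\right) = 84 \left(2 + \frac{25}{2} - \frac{5}{2}\right) = 84 \cdot 12 = 1008$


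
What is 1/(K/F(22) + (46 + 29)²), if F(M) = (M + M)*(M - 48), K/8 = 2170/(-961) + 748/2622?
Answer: 5811663/32690684551 ≈ 0.00017778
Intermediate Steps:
K = -641408/40641 (K = 8*(2170/(-961) + 748/2622) = 8*(2170*(-1/961) + 748*(1/2622)) = 8*(-70/31 + 374/1311) = 8*(-80176/40641) = -641408/40641 ≈ -15.782)
F(M) = 2*M*(-48 + M) (F(M) = (2*M)*(-48 + M) = 2*M*(-48 + M))
1/(K/F(22) + (46 + 29)²) = 1/(-641408*1/(44*(-48 + 22))/40641 + (46 + 29)²) = 1/(-641408/(40641*(2*22*(-26))) + 75²) = 1/(-641408/40641/(-1144) + 5625) = 1/(-641408/40641*(-1/1144) + 5625) = 1/(80176/5811663 + 5625) = 1/(32690684551/5811663) = 5811663/32690684551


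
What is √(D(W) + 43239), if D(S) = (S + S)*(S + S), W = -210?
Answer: √219639 ≈ 468.66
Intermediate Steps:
D(S) = 4*S² (D(S) = (2*S)*(2*S) = 4*S²)
√(D(W) + 43239) = √(4*(-210)² + 43239) = √(4*44100 + 43239) = √(176400 + 43239) = √219639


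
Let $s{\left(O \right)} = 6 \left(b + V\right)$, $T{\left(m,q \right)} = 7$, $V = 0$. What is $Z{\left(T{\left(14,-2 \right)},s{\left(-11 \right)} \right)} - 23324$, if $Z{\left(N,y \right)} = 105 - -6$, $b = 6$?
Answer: $-23213$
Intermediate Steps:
$s{\left(O \right)} = 36$ ($s{\left(O \right)} = 6 \left(6 + 0\right) = 6 \cdot 6 = 36$)
$Z{\left(N,y \right)} = 111$ ($Z{\left(N,y \right)} = 105 + 6 = 111$)
$Z{\left(T{\left(14,-2 \right)},s{\left(-11 \right)} \right)} - 23324 = 111 - 23324 = -23213$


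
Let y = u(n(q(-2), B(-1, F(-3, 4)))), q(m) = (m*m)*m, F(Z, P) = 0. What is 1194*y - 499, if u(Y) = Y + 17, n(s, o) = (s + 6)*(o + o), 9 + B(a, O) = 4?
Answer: 43679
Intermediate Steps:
B(a, O) = -5 (B(a, O) = -9 + 4 = -5)
q(m) = m³ (q(m) = m²*m = m³)
n(s, o) = 2*o*(6 + s) (n(s, o) = (6 + s)*(2*o) = 2*o*(6 + s))
u(Y) = 17 + Y
y = 37 (y = 17 + 2*(-5)*(6 + (-2)³) = 17 + 2*(-5)*(6 - 8) = 17 + 2*(-5)*(-2) = 17 + 20 = 37)
1194*y - 499 = 1194*37 - 499 = 44178 - 499 = 43679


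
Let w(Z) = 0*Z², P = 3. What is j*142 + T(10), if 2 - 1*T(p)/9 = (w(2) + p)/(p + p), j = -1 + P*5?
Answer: 4003/2 ≈ 2001.5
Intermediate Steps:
j = 14 (j = -1 + 3*5 = -1 + 15 = 14)
w(Z) = 0
T(p) = 27/2 (T(p) = 18 - 9*(0 + p)/(p + p) = 18 - 9*p/(2*p) = 18 - 9*p*1/(2*p) = 18 - 9*½ = 18 - 9/2 = 27/2)
j*142 + T(10) = 14*142 + 27/2 = 1988 + 27/2 = 4003/2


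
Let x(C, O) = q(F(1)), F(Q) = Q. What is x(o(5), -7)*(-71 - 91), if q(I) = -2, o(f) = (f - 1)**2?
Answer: 324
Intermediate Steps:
o(f) = (-1 + f)**2
x(C, O) = -2
x(o(5), -7)*(-71 - 91) = -2*(-71 - 91) = -2*(-162) = 324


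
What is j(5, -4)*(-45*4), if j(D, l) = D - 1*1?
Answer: -720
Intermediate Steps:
j(D, l) = -1 + D (j(D, l) = D - 1 = -1 + D)
j(5, -4)*(-45*4) = (-1 + 5)*(-45*4) = 4*(-180) = -720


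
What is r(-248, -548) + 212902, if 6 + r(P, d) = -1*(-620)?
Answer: 213516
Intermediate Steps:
r(P, d) = 614 (r(P, d) = -6 - 1*(-620) = -6 + 620 = 614)
r(-248, -548) + 212902 = 614 + 212902 = 213516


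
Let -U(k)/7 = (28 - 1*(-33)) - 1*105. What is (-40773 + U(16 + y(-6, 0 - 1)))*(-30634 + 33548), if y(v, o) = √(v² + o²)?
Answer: -117915010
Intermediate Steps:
y(v, o) = √(o² + v²)
U(k) = 308 (U(k) = -7*((28 - 1*(-33)) - 1*105) = -7*((28 + 33) - 105) = -7*(61 - 105) = -7*(-44) = 308)
(-40773 + U(16 + y(-6, 0 - 1)))*(-30634 + 33548) = (-40773 + 308)*(-30634 + 33548) = -40465*2914 = -117915010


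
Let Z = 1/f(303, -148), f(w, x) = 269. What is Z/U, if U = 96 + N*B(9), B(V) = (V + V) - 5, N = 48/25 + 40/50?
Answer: 25/883396 ≈ 2.8300e-5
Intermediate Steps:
N = 68/25 (N = 48*(1/25) + 40*(1/50) = 48/25 + ⅘ = 68/25 ≈ 2.7200)
B(V) = -5 + 2*V (B(V) = 2*V - 5 = -5 + 2*V)
Z = 1/269 ≈ 0.0037175
U = 3284/25 (U = 96 + 68*(-5 + 2*9)/25 = 96 + 68*(-5 + 18)/25 = 96 + (68/25)*13 = 96 + 884/25 = 3284/25 ≈ 131.36)
Z/U = 1/(269*(3284/25)) = (1/269)*(25/3284) = 25/883396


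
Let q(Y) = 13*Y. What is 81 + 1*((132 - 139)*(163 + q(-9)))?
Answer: -241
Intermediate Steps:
81 + 1*((132 - 139)*(163 + q(-9))) = 81 + 1*((132 - 139)*(163 + 13*(-9))) = 81 + 1*(-7*(163 - 117)) = 81 + 1*(-7*46) = 81 + 1*(-322) = 81 - 322 = -241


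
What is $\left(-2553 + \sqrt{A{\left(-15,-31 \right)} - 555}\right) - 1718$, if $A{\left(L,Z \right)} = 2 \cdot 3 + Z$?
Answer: $-4271 + 2 i \sqrt{145} \approx -4271.0 + 24.083 i$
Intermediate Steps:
$A{\left(L,Z \right)} = 6 + Z$
$\left(-2553 + \sqrt{A{\left(-15,-31 \right)} - 555}\right) - 1718 = \left(-2553 + \sqrt{\left(6 - 31\right) - 555}\right) - 1718 = \left(-2553 + \sqrt{-25 - 555}\right) - 1718 = \left(-2553 + \sqrt{-580}\right) - 1718 = \left(-2553 + 2 i \sqrt{145}\right) - 1718 = -4271 + 2 i \sqrt{145}$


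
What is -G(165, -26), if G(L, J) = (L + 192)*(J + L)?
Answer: -49623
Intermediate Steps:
G(L, J) = (192 + L)*(J + L)
-G(165, -26) = -(165**2 + 192*(-26) + 192*165 - 26*165) = -(27225 - 4992 + 31680 - 4290) = -1*49623 = -49623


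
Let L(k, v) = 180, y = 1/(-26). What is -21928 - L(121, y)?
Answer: -22108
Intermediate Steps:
y = -1/26 ≈ -0.038462
-21928 - L(121, y) = -21928 - 1*180 = -21928 - 180 = -22108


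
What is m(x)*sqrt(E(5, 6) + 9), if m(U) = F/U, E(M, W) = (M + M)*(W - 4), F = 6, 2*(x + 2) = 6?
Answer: 6*sqrt(29) ≈ 32.311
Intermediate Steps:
x = 1 (x = -2 + (1/2)*6 = -2 + 3 = 1)
E(M, W) = 2*M*(-4 + W) (E(M, W) = (2*M)*(-4 + W) = 2*M*(-4 + W))
m(U) = 6/U
m(x)*sqrt(E(5, 6) + 9) = (6/1)*sqrt(2*5*(-4 + 6) + 9) = (6*1)*sqrt(2*5*2 + 9) = 6*sqrt(20 + 9) = 6*sqrt(29)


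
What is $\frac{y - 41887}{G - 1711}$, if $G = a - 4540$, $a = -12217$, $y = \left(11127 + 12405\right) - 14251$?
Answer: $\frac{16303}{9234} \approx 1.7655$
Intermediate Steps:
$y = 9281$ ($y = 23532 - 14251 = 9281$)
$G = -16757$ ($G = -12217 - 4540 = -16757$)
$\frac{y - 41887}{G - 1711} = \frac{9281 - 41887}{-16757 - 1711} = - \frac{32606}{-18468} = \left(-32606\right) \left(- \frac{1}{18468}\right) = \frac{16303}{9234}$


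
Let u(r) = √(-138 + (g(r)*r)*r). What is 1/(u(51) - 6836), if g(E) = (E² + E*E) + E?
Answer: -6836/33067981 - 7*√278835/33067981 ≈ -0.00031851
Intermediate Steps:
g(E) = E + 2*E² (g(E) = (E² + E²) + E = 2*E² + E = E + 2*E²)
u(r) = √(-138 + r³*(1 + 2*r)) (u(r) = √(-138 + ((r*(1 + 2*r))*r)*r) = √(-138 + (r²*(1 + 2*r))*r) = √(-138 + r³*(1 + 2*r)))
1/(u(51) - 6836) = 1/(√(-138 + 51³*(1 + 2*51)) - 6836) = 1/(√(-138 + 132651*(1 + 102)) - 6836) = 1/(√(-138 + 132651*103) - 6836) = 1/(√(-138 + 13663053) - 6836) = 1/(√13662915 - 6836) = 1/(7*√278835 - 6836) = 1/(-6836 + 7*√278835)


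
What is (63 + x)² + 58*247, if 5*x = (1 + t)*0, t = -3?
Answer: 18295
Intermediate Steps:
x = 0 (x = ((1 - 3)*0)/5 = (-2*0)/5 = (⅕)*0 = 0)
(63 + x)² + 58*247 = (63 + 0)² + 58*247 = 63² + 14326 = 3969 + 14326 = 18295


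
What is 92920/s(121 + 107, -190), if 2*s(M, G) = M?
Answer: 46460/57 ≈ 815.09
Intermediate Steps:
s(M, G) = M/2
92920/s(121 + 107, -190) = 92920/(((121 + 107)/2)) = 92920/(((½)*228)) = 92920/114 = 92920*(1/114) = 46460/57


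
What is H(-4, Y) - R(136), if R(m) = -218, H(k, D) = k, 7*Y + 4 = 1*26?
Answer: 214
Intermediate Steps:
Y = 22/7 (Y = -4/7 + (1*26)/7 = -4/7 + (⅐)*26 = -4/7 + 26/7 = 22/7 ≈ 3.1429)
H(-4, Y) - R(136) = -4 - 1*(-218) = -4 + 218 = 214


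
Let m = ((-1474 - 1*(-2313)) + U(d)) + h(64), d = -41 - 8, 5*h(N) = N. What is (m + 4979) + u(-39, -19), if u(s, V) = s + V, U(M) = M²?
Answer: 40869/5 ≈ 8173.8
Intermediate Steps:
h(N) = N/5
d = -49
u(s, V) = V + s
m = 16264/5 (m = ((-1474 - 1*(-2313)) + (-49)²) + (⅕)*64 = ((-1474 + 2313) + 2401) + 64/5 = (839 + 2401) + 64/5 = 3240 + 64/5 = 16264/5 ≈ 3252.8)
(m + 4979) + u(-39, -19) = (16264/5 + 4979) + (-19 - 39) = 41159/5 - 58 = 40869/5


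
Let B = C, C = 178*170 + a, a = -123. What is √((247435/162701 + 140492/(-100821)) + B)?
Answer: 2*√41374068326001632620245/2343382503 ≈ 173.60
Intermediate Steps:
C = 30137 (C = 178*170 - 123 = 30260 - 123 = 30137)
B = 30137
√((247435/162701 + 140492/(-100821)) + B) = √((247435/162701 + 140492/(-100821)) + 30137) = √((247435*(1/162701) + 140492*(-1/100821)) + 30137) = √((247435/162701 - 140492/100821) + 30137) = √(298350749/2343382503 + 30137) = √(70622816843660/2343382503) = 2*√41374068326001632620245/2343382503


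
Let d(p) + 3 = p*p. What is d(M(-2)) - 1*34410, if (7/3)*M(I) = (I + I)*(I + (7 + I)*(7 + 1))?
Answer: -1478301/49 ≈ -30169.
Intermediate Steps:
M(I) = 6*I*(56 + 9*I)/7 (M(I) = 3*((I + I)*(I + (7 + I)*(7 + 1)))/7 = 3*((2*I)*(I + (7 + I)*8))/7 = 3*((2*I)*(I + (56 + 8*I)))/7 = 3*((2*I)*(56 + 9*I))/7 = 3*(2*I*(56 + 9*I))/7 = 6*I*(56 + 9*I)/7)
d(p) = -3 + p² (d(p) = -3 + p*p = -3 + p²)
d(M(-2)) - 1*34410 = (-3 + ((6/7)*(-2)*(56 + 9*(-2)))²) - 1*34410 = (-3 + ((6/7)*(-2)*(56 - 18))²) - 34410 = (-3 + ((6/7)*(-2)*38)²) - 34410 = (-3 + (-456/7)²) - 34410 = (-3 + 207936/49) - 34410 = 207789/49 - 34410 = -1478301/49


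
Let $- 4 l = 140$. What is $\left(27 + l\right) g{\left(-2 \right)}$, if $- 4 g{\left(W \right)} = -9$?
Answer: $-18$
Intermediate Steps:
$l = -35$ ($l = \left(- \frac{1}{4}\right) 140 = -35$)
$g{\left(W \right)} = \frac{9}{4}$ ($g{\left(W \right)} = \left(- \frac{1}{4}\right) \left(-9\right) = \frac{9}{4}$)
$\left(27 + l\right) g{\left(-2 \right)} = \left(27 - 35\right) \frac{9}{4} = \left(-8\right) \frac{9}{4} = -18$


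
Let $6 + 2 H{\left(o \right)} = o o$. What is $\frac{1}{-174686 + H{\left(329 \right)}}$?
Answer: $- \frac{2}{241137} \approx -8.294 \cdot 10^{-6}$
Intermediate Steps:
$H{\left(o \right)} = -3 + \frac{o^{2}}{2}$ ($H{\left(o \right)} = -3 + \frac{o o}{2} = -3 + \frac{o^{2}}{2}$)
$\frac{1}{-174686 + H{\left(329 \right)}} = \frac{1}{-174686 - \left(3 - \frac{329^{2}}{2}\right)} = \frac{1}{-174686 + \left(-3 + \frac{1}{2} \cdot 108241\right)} = \frac{1}{-174686 + \left(-3 + \frac{108241}{2}\right)} = \frac{1}{-174686 + \frac{108235}{2}} = \frac{1}{- \frac{241137}{2}} = - \frac{2}{241137}$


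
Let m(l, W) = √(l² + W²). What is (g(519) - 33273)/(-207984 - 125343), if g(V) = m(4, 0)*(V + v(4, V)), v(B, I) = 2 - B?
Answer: 31205/333327 ≈ 0.093617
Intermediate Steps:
m(l, W) = √(W² + l²)
g(V) = -8 + 4*V (g(V) = √(0² + 4²)*(V + (2 - 1*4)) = √(0 + 16)*(V + (2 - 4)) = √16*(V - 2) = 4*(-2 + V) = -8 + 4*V)
(g(519) - 33273)/(-207984 - 125343) = ((-8 + 4*519) - 33273)/(-207984 - 125343) = ((-8 + 2076) - 33273)/(-333327) = (2068 - 33273)*(-1/333327) = -31205*(-1/333327) = 31205/333327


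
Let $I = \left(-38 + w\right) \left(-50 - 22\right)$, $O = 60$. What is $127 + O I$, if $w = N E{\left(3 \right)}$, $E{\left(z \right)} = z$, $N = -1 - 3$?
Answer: $216127$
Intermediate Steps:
$N = -4$
$w = -12$ ($w = \left(-4\right) 3 = -12$)
$I = 3600$ ($I = \left(-38 - 12\right) \left(-50 - 22\right) = \left(-50\right) \left(-72\right) = 3600$)
$127 + O I = 127 + 60 \cdot 3600 = 127 + 216000 = 216127$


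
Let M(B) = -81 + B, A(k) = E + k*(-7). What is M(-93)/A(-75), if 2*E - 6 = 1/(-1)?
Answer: -348/1055 ≈ -0.32986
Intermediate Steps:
E = 5/2 (E = 3 + (½)/(-1) = 3 + (½)*(-1) = 3 - ½ = 5/2 ≈ 2.5000)
A(k) = 5/2 - 7*k (A(k) = 5/2 + k*(-7) = 5/2 - 7*k)
M(-93)/A(-75) = (-81 - 93)/(5/2 - 7*(-75)) = -174/(5/2 + 525) = -174/1055/2 = -174*2/1055 = -348/1055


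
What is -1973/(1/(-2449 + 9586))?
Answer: -14081301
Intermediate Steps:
-1973/(1/(-2449 + 9586)) = -1973/(1/7137) = -1973/1/7137 = -1973*7137 = -14081301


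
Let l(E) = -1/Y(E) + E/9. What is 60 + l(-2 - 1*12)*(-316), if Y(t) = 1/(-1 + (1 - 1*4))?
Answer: -6412/9 ≈ -712.44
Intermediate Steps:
Y(t) = -1/4 (Y(t) = 1/(-1 + (1 - 4)) = 1/(-1 - 3) = 1/(-4) = -1/4)
l(E) = 4 + E/9 (l(E) = -1/(-1/4) + E/9 = -1*(-4) + E*(1/9) = 4 + E/9)
60 + l(-2 - 1*12)*(-316) = 60 + (4 + (-2 - 1*12)/9)*(-316) = 60 + (4 + (-2 - 12)/9)*(-316) = 60 + (4 + (1/9)*(-14))*(-316) = 60 + (4 - 14/9)*(-316) = 60 + (22/9)*(-316) = 60 - 6952/9 = -6412/9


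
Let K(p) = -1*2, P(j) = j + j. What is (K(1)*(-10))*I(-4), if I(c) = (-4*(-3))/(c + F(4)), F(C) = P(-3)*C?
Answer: -60/7 ≈ -8.5714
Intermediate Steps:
P(j) = 2*j
K(p) = -2
F(C) = -6*C (F(C) = (2*(-3))*C = -6*C)
I(c) = 12/(-24 + c) (I(c) = (-4*(-3))/(c - 6*4) = 12/(c - 24) = 12/(-24 + c))
(K(1)*(-10))*I(-4) = (-2*(-10))*(12/(-24 - 4)) = 20*(12/(-28)) = 20*(12*(-1/28)) = 20*(-3/7) = -60/7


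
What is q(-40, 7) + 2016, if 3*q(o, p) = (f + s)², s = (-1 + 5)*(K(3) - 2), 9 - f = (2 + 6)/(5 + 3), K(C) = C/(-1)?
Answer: 2064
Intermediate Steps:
K(C) = -C (K(C) = C*(-1) = -C)
f = 8 (f = 9 - (2 + 6)/(5 + 3) = 9 - 8/8 = 9 - 1*1 = 9 - 1 = 8)
s = -20 (s = (-1 + 5)*(-1*3 - 2) = 4*(-3 - 2) = 4*(-5) = -20)
q(o, p) = 48 (q(o, p) = (8 - 20)²/3 = (⅓)*(-12)² = (⅓)*144 = 48)
q(-40, 7) + 2016 = 48 + 2016 = 2064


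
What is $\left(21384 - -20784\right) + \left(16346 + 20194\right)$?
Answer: $78708$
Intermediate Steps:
$\left(21384 - -20784\right) + \left(16346 + 20194\right) = \left(21384 + 20784\right) + 36540 = 42168 + 36540 = 78708$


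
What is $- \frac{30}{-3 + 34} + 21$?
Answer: $\frac{621}{31} \approx 20.032$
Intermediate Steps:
$- \frac{30}{-3 + 34} + 21 = - \frac{30}{31} + 21 = \frac{621}{31}$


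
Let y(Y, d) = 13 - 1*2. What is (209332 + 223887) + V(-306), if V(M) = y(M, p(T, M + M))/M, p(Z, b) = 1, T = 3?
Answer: 132565003/306 ≈ 4.3322e+5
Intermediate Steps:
y(Y, d) = 11 (y(Y, d) = 13 - 2 = 11)
V(M) = 11/M
(209332 + 223887) + V(-306) = (209332 + 223887) + 11/(-306) = 433219 + 11*(-1/306) = 433219 - 11/306 = 132565003/306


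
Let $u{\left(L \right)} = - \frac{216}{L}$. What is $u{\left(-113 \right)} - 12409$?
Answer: $- \frac{1402001}{113} \approx -12407.0$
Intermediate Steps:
$u{\left(-113 \right)} - 12409 = - \frac{216}{-113} - 12409 = \left(-216\right) \left(- \frac{1}{113}\right) - 12409 = \frac{216}{113} - 12409 = - \frac{1402001}{113}$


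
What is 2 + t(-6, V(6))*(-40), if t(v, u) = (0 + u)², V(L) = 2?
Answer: -158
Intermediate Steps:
t(v, u) = u²
2 + t(-6, V(6))*(-40) = 2 + 2²*(-40) = 2 + 4*(-40) = 2 - 160 = -158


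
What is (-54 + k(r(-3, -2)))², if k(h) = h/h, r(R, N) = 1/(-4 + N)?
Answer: 2809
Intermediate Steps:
k(h) = 1
(-54 + k(r(-3, -2)))² = (-54 + 1)² = (-53)² = 2809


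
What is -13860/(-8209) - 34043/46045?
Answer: 358724713/377983405 ≈ 0.94905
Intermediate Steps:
-13860/(-8209) - 34043/46045 = -13860*(-1/8209) - 34043*1/46045 = 13860/8209 - 34043/46045 = 358724713/377983405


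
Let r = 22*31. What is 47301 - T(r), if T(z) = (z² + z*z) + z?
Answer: -883629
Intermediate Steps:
r = 682
T(z) = z + 2*z² (T(z) = (z² + z²) + z = 2*z² + z = z + 2*z²)
47301 - T(r) = 47301 - 682*(1 + 2*682) = 47301 - 682*(1 + 1364) = 47301 - 682*1365 = 47301 - 1*930930 = 47301 - 930930 = -883629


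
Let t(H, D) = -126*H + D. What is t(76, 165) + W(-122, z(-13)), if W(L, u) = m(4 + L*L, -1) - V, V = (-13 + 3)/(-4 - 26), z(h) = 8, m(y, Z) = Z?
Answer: -28237/3 ≈ -9412.3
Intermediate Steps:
V = ⅓ (V = -10/(-30) = -10*(-1/30) = ⅓ ≈ 0.33333)
t(H, D) = D - 126*H
W(L, u) = -4/3 (W(L, u) = -1 - 1*⅓ = -1 - ⅓ = -4/3)
t(76, 165) + W(-122, z(-13)) = (165 - 126*76) - 4/3 = (165 - 9576) - 4/3 = -9411 - 4/3 = -28237/3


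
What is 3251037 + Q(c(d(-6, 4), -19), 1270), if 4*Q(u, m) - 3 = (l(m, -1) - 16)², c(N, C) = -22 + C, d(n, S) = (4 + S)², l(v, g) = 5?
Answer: 3251068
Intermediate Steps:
Q(u, m) = 31 (Q(u, m) = ¾ + (5 - 16)²/4 = ¾ + (¼)*(-11)² = ¾ + (¼)*121 = ¾ + 121/4 = 31)
3251037 + Q(c(d(-6, 4), -19), 1270) = 3251037 + 31 = 3251068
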